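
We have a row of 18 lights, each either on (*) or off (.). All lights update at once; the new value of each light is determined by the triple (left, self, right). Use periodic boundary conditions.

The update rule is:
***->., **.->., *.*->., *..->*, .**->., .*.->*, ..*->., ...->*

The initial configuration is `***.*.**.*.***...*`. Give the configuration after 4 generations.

generation 1: ....*....*....**..
generation 2: ***.****.****...**
generation 3: .............**...
generation 4: ************...***

************...***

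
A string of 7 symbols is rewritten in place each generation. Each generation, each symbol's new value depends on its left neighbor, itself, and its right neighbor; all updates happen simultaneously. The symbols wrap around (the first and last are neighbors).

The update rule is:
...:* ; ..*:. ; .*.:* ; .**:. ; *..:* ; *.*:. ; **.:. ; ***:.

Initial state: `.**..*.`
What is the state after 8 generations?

....***

generation 1: ...*.**
generation 2: **.*...
generation 3: ...***.
generation 4: **....*
generation 5: ..***..
generation 6: *....**
generation 7: .***...
generation 8: ....***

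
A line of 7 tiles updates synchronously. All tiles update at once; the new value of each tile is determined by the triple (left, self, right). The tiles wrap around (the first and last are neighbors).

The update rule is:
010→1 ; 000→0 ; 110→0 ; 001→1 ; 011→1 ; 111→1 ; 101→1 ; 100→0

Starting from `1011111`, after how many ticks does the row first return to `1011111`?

7

tick 1: 0111111
tick 2: 1111110
tick 3: 1111101
tick 4: 1111011
tick 5: 1110111
tick 6: 1101111
tick 7: 1011111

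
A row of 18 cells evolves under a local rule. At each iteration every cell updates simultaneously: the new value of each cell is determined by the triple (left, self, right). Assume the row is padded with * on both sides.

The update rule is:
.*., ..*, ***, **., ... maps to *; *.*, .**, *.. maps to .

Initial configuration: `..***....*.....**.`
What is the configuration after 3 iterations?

.*.**.*.**.*.**.*.

.*.**.****.****.*.
.*..*..***..***.*.
.*.**.*.**.*.**.*.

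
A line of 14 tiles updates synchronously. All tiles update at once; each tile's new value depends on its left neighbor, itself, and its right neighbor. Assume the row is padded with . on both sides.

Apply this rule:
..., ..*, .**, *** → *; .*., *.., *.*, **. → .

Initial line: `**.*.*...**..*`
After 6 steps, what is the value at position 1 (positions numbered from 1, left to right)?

step 1: *......***..*.
step 2: ..*******..*..
step 3: ********..*..*
step 4: *******..*..*.
step 5: ******..*..*..
step 6: *****..*..*..*
position 1 holds *

*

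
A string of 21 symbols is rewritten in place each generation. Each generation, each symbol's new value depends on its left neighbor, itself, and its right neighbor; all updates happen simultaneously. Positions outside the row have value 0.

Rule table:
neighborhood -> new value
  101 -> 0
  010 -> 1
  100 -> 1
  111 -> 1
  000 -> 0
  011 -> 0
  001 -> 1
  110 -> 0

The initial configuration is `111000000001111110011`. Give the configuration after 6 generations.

010100000010111101100
110110000110011000010
000001001001100100111
000011111110011111010
000101111101101110011
001100111000000101100

001100111000000101100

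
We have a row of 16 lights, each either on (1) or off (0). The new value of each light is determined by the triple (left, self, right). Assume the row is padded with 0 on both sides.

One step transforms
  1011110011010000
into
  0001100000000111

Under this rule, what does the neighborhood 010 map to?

At position 0 the neighborhood is 010; the next row has 0 there.

0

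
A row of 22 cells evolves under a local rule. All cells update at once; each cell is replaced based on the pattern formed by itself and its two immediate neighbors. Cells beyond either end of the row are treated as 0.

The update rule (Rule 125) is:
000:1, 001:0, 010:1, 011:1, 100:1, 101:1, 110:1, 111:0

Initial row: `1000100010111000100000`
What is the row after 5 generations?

1110111011101110111111
1011101110111011100001
1110111011101110111101
1011101110111011100111
1110111011101110110101

1110111011101110110101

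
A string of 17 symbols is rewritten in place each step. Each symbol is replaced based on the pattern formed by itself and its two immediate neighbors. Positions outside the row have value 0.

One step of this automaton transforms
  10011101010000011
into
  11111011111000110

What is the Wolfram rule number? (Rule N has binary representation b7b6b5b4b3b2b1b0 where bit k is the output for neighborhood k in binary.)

190

position 4: 111 → 1  (bit 7 = 1)
position 5: 110 → 0  (bit 6 = 0)
position 6: 101 → 1  (bit 5 = 1)
position 1: 100 → 1  (bit 4 = 1)
position 3: 011 → 1  (bit 3 = 1)
position 0: 010 → 1  (bit 2 = 1)
position 2: 001 → 1  (bit 1 = 1)
position 11: 000 → 0  (bit 0 = 0)
bits b7..b0 = 10111110 = 190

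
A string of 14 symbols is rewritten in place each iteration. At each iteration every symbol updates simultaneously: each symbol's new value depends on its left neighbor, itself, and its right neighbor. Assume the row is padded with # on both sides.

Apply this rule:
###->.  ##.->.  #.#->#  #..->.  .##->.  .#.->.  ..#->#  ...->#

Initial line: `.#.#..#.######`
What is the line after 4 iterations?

iteration 1: #.#..#.#......
iteration 2: .#..#.#..#####
iteration 3: #..#.#..#.....
iteration 4: ..#.#..#..####

..#.#..#..####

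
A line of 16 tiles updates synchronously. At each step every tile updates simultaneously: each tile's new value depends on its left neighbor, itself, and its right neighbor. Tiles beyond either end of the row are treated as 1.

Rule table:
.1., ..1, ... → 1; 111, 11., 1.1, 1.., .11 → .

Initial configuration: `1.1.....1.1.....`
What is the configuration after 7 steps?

......1111111111

step 1: ..1.11111.1.1111
step 2: .11.......1.....
step 3: ....1111111.1111
step 4: .111............
step 5: .....11111111111
step 6: .1111...........
step 7: ......1111111111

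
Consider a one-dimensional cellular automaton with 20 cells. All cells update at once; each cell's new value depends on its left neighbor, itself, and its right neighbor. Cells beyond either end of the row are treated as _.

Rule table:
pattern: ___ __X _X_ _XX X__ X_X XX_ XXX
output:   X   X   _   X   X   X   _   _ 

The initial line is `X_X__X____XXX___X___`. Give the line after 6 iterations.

_XX_XX_XX____XXX__X_

_X_XX_XXXXX__XXX_XXX
X_XX_XX____XXX__XX__
_XX_XX_XXXXX__XXX_XX
XX_XX_XX____XXX__XX_
X_XX_XX_XXXXX__XXX_X
_XX_XX_XX____XXX__X_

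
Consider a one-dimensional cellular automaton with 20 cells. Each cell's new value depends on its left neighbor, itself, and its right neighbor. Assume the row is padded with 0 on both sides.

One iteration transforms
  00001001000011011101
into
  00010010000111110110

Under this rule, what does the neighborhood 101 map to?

At position 14 the neighborhood is 101; the next row has 1 there.

1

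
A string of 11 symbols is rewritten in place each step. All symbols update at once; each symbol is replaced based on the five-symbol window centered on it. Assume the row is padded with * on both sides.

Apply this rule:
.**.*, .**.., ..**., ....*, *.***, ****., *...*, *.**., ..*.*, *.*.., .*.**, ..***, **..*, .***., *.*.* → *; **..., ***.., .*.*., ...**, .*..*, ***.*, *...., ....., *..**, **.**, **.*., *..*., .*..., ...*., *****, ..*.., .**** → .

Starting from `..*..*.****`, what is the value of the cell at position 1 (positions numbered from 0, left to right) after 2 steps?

*....***...
...*.**..*.
position 1 holds .

.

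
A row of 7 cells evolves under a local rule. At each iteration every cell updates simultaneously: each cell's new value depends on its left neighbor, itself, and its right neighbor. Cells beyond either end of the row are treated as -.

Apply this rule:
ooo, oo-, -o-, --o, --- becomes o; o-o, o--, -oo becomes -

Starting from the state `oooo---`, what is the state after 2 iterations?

o-oo--o

-ooo-oo
o-oo--o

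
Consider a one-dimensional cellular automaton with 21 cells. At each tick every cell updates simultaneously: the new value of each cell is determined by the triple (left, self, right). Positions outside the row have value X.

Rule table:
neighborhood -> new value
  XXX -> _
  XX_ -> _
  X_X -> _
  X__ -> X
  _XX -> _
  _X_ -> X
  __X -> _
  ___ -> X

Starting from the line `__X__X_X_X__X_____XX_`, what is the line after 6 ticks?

tick 1: X_XX_X_X_XX_XXXXX____
tick 2: _____X_X_________XXX_
tick 3: XXXX_X_XXXXXXXXX_____
tick 4: _____X__________XXXX_
tick 5: XXXX_XXXXXXXXXX______
tick 6: _______________XXXXX_

_______________XXXXX_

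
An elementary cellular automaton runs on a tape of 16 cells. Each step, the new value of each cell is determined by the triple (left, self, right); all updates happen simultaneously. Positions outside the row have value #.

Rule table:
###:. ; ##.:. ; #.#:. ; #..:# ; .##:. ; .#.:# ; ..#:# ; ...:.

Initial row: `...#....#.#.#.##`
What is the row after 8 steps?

#.#########.#...

step 1: #.###..##.#.#...
step 2: .....##...#.##.#
step 3: #...#..#.##.....
step 4: .#.#####...#...#
step 5: .#......#.###.#.
step 6: .##....##.....#.
step 7: ...#..#..#...##.
step 8: #.#########.#...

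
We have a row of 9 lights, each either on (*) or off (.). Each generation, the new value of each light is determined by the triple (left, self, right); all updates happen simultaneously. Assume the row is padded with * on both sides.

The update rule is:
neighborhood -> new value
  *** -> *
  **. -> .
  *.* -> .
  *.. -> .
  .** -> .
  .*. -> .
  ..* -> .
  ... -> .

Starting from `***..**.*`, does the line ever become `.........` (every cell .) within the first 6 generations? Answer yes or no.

**.......
*........
.........
all cells are . at generation 3

yes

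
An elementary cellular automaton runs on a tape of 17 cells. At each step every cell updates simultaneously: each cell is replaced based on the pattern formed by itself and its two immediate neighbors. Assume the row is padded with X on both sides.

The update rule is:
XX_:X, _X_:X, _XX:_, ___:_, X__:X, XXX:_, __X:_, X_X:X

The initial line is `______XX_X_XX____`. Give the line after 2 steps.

X______XXXX_XX___
XX________XX_XX__

XX________XX_XX__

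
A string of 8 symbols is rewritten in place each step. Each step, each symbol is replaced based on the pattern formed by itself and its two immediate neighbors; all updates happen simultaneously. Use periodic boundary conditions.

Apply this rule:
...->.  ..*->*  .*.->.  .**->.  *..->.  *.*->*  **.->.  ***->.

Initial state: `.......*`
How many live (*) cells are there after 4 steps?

1

......*.
.....*..
....*...
...*....
count of *: 1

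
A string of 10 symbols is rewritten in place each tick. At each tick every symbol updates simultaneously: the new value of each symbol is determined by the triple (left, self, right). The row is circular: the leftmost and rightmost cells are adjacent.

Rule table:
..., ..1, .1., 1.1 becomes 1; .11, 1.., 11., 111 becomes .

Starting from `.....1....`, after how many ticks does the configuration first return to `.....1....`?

20

tick 1: 111111.111
tick 2: ......1...
tick 3: 1111111.11
tick 4: .......1..
tick 5: 11111111.1
tick 6: ........1.
tick 7: 111111111.
tick 8: .........1
tick 9: .111111111
tick 10: 1.........
tick 11: 1.11111111
tick 12: .1........
tick 13: 11.1111111
tick 14: ..1.......
tick 15: 111.111111
tick 16: ...1......
tick 17: 1111.11111
tick 18: ....1.....
tick 19: 11111.1111
tick 20: .....1....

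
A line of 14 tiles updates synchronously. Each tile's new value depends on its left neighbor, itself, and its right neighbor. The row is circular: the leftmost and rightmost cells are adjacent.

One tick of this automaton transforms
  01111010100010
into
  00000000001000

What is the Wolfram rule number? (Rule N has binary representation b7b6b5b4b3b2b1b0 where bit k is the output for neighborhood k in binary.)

1

position 2: 111 → 0  (bit 7 = 0)
position 4: 110 → 0  (bit 6 = 0)
position 5: 101 → 0  (bit 5 = 0)
position 9: 100 → 0  (bit 4 = 0)
position 1: 011 → 0  (bit 3 = 0)
position 6: 010 → 0  (bit 2 = 0)
position 0: 001 → 0  (bit 1 = 0)
position 10: 000 → 1  (bit 0 = 1)
bits b7..b0 = 00000001 = 1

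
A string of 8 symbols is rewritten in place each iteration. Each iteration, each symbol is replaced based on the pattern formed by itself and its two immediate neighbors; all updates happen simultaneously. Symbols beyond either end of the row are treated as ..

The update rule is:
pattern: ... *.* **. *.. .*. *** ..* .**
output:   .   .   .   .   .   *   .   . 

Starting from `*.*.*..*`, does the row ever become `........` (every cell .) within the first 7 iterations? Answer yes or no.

yes

........
all cells are . at iteration 1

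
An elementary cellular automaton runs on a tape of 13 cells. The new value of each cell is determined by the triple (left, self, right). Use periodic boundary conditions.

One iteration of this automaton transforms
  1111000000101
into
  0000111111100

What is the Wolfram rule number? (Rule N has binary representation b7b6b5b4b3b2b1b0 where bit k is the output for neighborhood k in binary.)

23

position 0: 111 → 0  (bit 7 = 0)
position 3: 110 → 0  (bit 6 = 0)
position 11: 101 → 0  (bit 5 = 0)
position 4: 100 → 1  (bit 4 = 1)
position 12: 011 → 0  (bit 3 = 0)
position 10: 010 → 1  (bit 2 = 1)
position 9: 001 → 1  (bit 1 = 1)
position 5: 000 → 1  (bit 0 = 1)
bits b7..b0 = 00010111 = 23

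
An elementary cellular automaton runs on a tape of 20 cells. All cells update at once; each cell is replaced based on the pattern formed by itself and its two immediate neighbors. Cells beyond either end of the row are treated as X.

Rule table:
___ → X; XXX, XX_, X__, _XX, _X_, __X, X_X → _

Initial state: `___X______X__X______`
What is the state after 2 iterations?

_X___XXXX______XXXX_
___X______XXXX______

___X______XXXX______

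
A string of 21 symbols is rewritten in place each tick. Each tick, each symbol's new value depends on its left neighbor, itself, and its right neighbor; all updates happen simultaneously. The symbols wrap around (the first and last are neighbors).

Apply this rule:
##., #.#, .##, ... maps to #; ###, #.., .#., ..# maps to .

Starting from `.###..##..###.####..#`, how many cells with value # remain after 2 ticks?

tick 1: ##.#..##..#.###..#...
tick 2: ###...##...##.#....#.
count of #: 9

9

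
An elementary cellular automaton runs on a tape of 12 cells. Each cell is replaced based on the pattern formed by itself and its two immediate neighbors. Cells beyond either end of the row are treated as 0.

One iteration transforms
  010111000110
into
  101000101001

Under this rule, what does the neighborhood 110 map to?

At position 5 the neighborhood is 110; the next row has 0 there.

0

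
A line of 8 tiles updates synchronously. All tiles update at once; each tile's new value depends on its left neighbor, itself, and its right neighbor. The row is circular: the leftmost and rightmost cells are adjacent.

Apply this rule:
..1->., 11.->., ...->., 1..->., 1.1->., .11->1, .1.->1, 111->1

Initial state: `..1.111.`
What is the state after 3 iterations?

..1.1...

..1.11..
..1.1...
..1.1...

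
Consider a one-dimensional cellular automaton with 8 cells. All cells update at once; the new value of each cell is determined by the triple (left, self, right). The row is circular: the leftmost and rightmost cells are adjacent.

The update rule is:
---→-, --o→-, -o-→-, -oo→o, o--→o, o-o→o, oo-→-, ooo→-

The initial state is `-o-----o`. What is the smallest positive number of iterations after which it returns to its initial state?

8

o-o-----
-o-o----
--o-o---
---o-o--
----o-o-
-----o-o
o-----o-
-o-----o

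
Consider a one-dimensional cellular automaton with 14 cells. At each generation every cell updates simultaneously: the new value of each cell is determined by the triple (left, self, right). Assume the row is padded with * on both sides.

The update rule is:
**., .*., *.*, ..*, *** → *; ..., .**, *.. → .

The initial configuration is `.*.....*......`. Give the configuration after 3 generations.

generation 1: **....**.....*
generation 2: **...*.*....*.
generation 3: **..****...***

**..****...***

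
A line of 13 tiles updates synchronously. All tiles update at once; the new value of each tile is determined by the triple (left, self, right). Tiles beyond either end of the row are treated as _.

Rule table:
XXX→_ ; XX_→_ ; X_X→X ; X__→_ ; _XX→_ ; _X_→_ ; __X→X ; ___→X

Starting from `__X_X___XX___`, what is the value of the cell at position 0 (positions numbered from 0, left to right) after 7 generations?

generation 1: XX_X__XX___XX
generation 2: __X__X___XX__
generation 3: XX__X__XX___X
generation 4: ___X__X___XX_
generation 5: XXX__X__XX___
generation 6: ____X__X___XX
generation 7: XXXX__X__XX__
position 0 holds X

X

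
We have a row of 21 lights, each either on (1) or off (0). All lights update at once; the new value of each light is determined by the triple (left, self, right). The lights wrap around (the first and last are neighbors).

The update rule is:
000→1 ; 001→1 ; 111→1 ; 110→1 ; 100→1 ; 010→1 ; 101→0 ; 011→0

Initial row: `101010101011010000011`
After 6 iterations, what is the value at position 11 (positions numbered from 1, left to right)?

1

iteration 1: 101010101001011111101
iteration 2: 101010101111001111100
iteration 3: 101010100111110111111
iteration 4: 101010111011110011111
iteration 5: 101010011001111101111
iteration 6: 101011101110111100111
position 11 holds 1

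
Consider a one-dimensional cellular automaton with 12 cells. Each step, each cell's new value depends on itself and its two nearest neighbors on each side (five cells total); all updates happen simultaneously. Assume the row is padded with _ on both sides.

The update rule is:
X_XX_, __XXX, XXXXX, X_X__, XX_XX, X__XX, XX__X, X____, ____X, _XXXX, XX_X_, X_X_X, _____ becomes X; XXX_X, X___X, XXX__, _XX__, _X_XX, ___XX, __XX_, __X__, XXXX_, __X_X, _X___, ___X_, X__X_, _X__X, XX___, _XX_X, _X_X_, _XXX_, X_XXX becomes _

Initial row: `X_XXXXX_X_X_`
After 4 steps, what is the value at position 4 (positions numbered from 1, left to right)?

step 1: ___XX__XX_X_
step 2: XX___XX__XX_
step 3: _______XX___
step 4: XXXXXX____XX
position 4 holds X

X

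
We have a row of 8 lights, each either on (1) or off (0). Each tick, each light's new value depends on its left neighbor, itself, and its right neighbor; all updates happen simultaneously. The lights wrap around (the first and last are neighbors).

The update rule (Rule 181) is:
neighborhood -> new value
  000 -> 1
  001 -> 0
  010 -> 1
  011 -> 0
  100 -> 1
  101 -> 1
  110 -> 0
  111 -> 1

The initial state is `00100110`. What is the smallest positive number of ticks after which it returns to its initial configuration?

10110001
01001100
01100011
10011000
11000110
00110001
10001101
01100010
00011011
11000100
00110110
10001001
01101100
00010011
11011000
00100110

16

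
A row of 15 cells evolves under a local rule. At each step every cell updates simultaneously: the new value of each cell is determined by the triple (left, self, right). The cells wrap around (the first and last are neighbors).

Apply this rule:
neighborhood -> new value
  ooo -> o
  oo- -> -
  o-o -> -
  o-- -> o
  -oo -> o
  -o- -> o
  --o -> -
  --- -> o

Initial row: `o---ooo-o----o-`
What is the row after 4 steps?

step 1: ooo-oo--oooo-o-
step 2: oo--o-o-ooo--o-
step 3: o-o-o-o-oo-o-o-
step 4: o-o-o-o-o--o-o-

o-o-o-o-o--o-o-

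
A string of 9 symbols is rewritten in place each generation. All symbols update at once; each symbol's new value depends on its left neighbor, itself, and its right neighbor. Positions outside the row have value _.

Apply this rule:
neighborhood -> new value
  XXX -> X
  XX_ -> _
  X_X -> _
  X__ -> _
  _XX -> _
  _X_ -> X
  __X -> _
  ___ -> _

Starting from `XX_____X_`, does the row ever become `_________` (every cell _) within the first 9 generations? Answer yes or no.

_______X_
_______X_  (fixed point — unchanged through generation 9)
generation 9 is _______X_, still not uniform _

no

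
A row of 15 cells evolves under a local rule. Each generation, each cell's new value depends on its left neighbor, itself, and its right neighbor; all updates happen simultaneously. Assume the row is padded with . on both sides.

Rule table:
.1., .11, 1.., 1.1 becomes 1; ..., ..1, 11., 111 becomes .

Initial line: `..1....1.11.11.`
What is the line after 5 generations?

..11...111.11.1
..1.1..1..11.11
..1111.11.1.11.
..1...11.1111.1
..11..1.11...11

..11..1.11...11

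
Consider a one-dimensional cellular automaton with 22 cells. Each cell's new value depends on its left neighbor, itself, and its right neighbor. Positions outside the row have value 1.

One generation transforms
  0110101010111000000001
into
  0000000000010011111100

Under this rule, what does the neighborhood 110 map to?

At position 2 the neighborhood is 110; the next row has 0 there.

0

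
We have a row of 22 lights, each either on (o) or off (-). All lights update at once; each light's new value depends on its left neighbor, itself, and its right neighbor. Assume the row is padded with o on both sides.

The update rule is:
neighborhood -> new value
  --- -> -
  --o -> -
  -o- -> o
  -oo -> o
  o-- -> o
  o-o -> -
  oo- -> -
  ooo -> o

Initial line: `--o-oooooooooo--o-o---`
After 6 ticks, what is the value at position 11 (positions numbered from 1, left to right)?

o

o-o-ooooooooo-o-o-oo--
--o-oooooooo--o-o-o-o-
o-o-ooooooo-o-o-o-o-o-
--o-oooooo--o-o-o-o-o-
o-o-ooooo-o-o-o-o-o-o-
--o-oooo--o-o-o-o-o-o-
position 11 holds o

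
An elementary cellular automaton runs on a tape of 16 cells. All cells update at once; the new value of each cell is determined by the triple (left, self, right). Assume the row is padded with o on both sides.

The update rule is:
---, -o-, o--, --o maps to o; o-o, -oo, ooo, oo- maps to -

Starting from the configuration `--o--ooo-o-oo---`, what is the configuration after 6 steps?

ooooo----o---ooo
-----oooooooo---
ooooo--------ooo
-----oooooooo---  (repeats step 2; period 2)
step 6: -----oooooooo---

-----oooooooo---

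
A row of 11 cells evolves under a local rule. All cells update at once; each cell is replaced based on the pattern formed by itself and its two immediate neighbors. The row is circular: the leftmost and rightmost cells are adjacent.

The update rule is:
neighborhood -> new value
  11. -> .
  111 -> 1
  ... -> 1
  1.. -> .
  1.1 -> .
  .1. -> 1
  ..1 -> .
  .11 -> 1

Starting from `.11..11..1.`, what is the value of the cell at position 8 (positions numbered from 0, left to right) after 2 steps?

.1...1...1.
.1.1.1.1.1.
position 8 holds .

.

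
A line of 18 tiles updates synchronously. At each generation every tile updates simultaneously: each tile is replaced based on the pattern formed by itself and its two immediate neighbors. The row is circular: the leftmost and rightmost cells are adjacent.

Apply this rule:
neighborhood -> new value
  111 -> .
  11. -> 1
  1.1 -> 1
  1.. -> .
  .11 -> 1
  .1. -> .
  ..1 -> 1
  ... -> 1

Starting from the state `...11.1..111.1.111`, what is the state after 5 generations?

generation 1: .11111..11.11.11.1
generation 2: 11...1.1111111111.
generation 3: 11.11.11........11
generation 4: .1111111.11111111.
generation 5: 11.....111......1.

11.....111......1.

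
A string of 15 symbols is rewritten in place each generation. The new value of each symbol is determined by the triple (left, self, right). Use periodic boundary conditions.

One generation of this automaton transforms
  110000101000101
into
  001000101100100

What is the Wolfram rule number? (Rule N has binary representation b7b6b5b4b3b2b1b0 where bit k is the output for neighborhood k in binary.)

20

position 0: 111 → 0  (bit 7 = 0)
position 1: 110 → 0  (bit 6 = 0)
position 7: 101 → 0  (bit 5 = 0)
position 2: 100 → 1  (bit 4 = 1)
position 14: 011 → 0  (bit 3 = 0)
position 6: 010 → 1  (bit 2 = 1)
position 5: 001 → 0  (bit 1 = 0)
position 3: 000 → 0  (bit 0 = 0)
bits b7..b0 = 00010100 = 20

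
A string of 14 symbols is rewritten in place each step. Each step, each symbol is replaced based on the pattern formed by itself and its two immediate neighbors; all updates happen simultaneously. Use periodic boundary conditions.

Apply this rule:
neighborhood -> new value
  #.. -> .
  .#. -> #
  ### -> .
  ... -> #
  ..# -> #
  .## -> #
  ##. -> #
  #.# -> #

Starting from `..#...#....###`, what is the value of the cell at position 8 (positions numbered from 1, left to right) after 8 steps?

.

step 1: .##.###.####.#
step 2: #####.###..###
step 3: ....###.#.##..
step 4: #####.######.#
step 5: ....###....###
step 6: .####.#.####.#
step 7: ##..#####..###
step 8: .#.##...#.##..
position 8 holds .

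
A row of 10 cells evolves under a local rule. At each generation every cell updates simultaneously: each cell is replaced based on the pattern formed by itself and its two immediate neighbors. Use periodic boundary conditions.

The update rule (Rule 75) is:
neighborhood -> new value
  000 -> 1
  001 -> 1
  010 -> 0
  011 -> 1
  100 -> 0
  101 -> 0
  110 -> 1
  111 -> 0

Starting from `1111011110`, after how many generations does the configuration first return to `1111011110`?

1001010010
0010000100
1100111001
0101101011
0001100011
0111101111
0100101001
0001000010
1110011100
1010110101
1000110001
1011110111
1010010100
0000100001
0111001110
1101011010
1100011000
1101111011
0101001010
1000010000
0011100111
0110101101
0110001100
1110111101
0010100101
0100001000
1001110011
1011010110
0011000110
1111011110

30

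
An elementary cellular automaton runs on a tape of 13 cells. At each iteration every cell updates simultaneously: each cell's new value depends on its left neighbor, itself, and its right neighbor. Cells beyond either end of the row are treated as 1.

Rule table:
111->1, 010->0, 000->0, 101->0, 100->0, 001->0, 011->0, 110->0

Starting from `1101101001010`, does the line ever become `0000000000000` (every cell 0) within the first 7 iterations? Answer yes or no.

1000000000000
0000000000000
all cells are 0 at iteration 2

yes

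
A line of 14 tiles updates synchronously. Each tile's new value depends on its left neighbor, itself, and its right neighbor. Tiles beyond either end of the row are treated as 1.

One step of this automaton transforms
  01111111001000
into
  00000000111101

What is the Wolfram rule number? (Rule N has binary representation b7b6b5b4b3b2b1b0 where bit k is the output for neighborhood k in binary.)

position 2: 111 → 0  (bit 7 = 0)
position 7: 110 → 0  (bit 6 = 0)
position 0: 101 → 0  (bit 5 = 0)
position 8: 100 → 1  (bit 4 = 1)
position 1: 011 → 0  (bit 3 = 0)
position 10: 010 → 1  (bit 2 = 1)
position 9: 001 → 1  (bit 1 = 1)
position 12: 000 → 0  (bit 0 = 0)
bits b7..b0 = 00010110 = 22

22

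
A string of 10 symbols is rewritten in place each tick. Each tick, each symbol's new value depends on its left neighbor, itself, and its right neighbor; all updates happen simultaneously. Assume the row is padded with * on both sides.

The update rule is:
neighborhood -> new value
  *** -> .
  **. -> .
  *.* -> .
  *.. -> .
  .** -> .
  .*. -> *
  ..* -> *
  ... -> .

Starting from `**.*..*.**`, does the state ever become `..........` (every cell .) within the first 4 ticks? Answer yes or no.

no

...*.**...
..**.....*
.*......*.
.*.....**.
tick 4 is .*.....**., still not uniform .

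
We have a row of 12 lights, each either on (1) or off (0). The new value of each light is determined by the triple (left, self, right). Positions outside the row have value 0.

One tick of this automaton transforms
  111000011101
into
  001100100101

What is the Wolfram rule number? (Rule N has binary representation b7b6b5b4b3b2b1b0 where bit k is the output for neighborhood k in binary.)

86

position 1: 111 → 0  (bit 7 = 0)
position 2: 110 → 1  (bit 6 = 1)
position 10: 101 → 0  (bit 5 = 0)
position 3: 100 → 1  (bit 4 = 1)
position 0: 011 → 0  (bit 3 = 0)
position 11: 010 → 1  (bit 2 = 1)
position 6: 001 → 1  (bit 1 = 1)
position 4: 000 → 0  (bit 0 = 0)
bits b7..b0 = 01010110 = 86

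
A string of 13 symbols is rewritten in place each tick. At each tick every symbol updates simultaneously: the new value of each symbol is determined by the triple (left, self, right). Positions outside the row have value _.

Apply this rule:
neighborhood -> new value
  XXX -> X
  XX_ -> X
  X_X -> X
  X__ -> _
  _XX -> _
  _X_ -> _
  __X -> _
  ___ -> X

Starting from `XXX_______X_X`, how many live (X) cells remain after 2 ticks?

_XX_XXXXX__X_
__XX_XXXX____
count of X: 6

6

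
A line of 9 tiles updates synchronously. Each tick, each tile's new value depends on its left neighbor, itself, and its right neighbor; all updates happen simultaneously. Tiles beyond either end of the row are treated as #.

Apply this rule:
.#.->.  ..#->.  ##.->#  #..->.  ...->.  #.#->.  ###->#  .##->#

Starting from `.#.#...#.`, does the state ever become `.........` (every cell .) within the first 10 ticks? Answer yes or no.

yes

tick 1: .........
all cells are . at tick 1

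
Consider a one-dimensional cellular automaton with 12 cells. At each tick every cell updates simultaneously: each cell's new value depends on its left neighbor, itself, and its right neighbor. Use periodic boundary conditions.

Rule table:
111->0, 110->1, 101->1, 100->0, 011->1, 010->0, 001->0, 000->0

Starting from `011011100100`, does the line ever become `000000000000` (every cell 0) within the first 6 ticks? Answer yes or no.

no

011110100000
010011000000
000011000000
000011000000  (fixed point — unchanged through tick 6)
tick 6 is 000011000000, still not uniform 0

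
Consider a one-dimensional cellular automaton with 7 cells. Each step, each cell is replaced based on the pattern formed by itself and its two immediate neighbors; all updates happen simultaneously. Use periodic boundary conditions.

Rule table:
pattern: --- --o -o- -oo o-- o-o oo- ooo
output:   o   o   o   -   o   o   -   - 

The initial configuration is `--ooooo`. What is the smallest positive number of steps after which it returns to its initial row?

2

step 1: oo-----
step 2: --ooooo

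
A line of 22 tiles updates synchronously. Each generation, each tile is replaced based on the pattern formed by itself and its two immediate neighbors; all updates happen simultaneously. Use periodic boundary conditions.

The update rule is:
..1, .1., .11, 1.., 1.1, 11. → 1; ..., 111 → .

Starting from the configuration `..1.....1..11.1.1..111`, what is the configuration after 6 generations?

generation 1: 1111...1111111111111.1
generation 2: ...11.11...........111
generation 3: 1.1111111.........11.1
generation 4: 111.....11.......11111
generation 5: ..11...1111.....11....
generation 6: .1111.11..11...1111...

.1111.11..11...1111...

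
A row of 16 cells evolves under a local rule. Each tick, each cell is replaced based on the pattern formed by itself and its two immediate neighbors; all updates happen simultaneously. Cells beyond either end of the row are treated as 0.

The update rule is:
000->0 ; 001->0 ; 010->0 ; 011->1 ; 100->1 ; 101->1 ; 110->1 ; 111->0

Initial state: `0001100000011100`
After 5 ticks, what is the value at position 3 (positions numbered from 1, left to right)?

0001110000010110
0001011000001111
0000111100001001
0000100110000100
0000010111000010
position 3 holds 0

0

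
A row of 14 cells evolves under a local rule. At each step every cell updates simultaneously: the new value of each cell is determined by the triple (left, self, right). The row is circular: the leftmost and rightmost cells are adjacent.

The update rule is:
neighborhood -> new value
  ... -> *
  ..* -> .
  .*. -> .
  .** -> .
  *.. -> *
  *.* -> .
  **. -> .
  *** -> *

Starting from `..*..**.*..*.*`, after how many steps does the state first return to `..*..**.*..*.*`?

3

*..*.....*....
.*..****..***.
..*..**.*..*.*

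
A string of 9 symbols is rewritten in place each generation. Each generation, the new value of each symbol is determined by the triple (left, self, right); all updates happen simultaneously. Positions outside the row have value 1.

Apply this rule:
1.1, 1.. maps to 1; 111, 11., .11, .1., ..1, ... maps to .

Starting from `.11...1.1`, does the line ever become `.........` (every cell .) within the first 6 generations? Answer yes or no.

generation 1: 1..1...1.
generation 2: .1..1...1
generation 3: 1.1..1...
generation 4: .1.1..1..
generation 5: 1.1.1..1.
generation 6: .1.1.1..1
generation 6 is .1.1.1..1, still not uniform .

no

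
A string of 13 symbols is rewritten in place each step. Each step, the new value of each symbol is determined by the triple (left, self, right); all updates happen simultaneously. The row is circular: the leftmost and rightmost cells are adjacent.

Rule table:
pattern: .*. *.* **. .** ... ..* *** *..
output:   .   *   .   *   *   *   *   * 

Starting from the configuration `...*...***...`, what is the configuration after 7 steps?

step 1: ***.*****.***
step 2: **.*****.****
step 3: *.*****.*****
step 4: .*****.******
step 5: *****.******.
step 6: ****.******.*
step 7: ***.******.**

***.******.**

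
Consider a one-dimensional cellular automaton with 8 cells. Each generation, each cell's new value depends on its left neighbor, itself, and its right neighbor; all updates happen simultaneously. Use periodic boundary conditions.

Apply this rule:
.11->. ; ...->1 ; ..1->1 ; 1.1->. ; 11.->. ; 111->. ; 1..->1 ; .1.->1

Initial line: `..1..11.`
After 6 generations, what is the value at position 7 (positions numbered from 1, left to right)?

generation 1: 11111..1
generation 2: .....11.
generation 3: 11111..1  (repeats generation 1; period 2)
generation 6: .....11.
position 7 holds 1

1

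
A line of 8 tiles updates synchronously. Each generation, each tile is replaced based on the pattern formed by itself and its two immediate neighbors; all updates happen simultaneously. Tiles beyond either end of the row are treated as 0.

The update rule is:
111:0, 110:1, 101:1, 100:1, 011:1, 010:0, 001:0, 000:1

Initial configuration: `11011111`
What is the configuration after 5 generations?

10011110

11110001
10011100
01010111
00101101
10011110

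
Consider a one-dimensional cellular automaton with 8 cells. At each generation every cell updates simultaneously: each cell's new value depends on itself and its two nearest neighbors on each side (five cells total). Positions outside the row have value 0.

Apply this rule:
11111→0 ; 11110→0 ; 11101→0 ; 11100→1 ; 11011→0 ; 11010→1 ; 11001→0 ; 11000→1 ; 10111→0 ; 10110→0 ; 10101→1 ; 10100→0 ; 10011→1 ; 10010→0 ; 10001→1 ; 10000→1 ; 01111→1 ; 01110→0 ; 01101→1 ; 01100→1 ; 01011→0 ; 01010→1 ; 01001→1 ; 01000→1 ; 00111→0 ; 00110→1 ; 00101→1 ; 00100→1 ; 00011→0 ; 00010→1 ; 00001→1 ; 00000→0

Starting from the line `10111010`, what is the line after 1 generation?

10000101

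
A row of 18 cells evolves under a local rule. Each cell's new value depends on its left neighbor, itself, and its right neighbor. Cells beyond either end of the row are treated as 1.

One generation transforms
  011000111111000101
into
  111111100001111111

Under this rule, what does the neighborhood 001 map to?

At position 5 the neighborhood is 001; the next row has 1 there.

1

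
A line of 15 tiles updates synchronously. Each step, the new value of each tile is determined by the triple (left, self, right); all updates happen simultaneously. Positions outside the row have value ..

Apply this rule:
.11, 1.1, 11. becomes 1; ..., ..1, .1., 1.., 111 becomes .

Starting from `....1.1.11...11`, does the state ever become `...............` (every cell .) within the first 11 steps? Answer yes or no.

no

.....1.111...11
......11.1...11
......111....11
......1.1....11
.......1.....11
.............11
.............11  (fixed point — unchanged through step 11)
step 11 is .............11, still not uniform .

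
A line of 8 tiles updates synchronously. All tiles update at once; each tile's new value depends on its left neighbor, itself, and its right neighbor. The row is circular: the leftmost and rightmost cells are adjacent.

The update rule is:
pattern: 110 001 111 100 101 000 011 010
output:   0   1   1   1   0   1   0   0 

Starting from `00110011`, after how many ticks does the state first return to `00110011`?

2

tick 1: 11001100
tick 2: 00110011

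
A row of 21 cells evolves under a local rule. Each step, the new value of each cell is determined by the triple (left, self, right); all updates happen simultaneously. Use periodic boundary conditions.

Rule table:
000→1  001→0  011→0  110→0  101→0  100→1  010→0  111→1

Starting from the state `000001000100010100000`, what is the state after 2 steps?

111010001000111001111

step 1: 111100110011000011111
step 2: 111010001000111001111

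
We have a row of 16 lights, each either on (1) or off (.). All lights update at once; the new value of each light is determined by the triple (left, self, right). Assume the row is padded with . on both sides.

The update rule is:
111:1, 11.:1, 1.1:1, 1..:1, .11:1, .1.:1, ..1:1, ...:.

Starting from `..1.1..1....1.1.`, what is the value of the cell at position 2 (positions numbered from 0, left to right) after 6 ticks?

1

.11111111..11111
1111111111111111
1111111111111111  (fixed point — unchanged through tick 6)
position 2 holds 1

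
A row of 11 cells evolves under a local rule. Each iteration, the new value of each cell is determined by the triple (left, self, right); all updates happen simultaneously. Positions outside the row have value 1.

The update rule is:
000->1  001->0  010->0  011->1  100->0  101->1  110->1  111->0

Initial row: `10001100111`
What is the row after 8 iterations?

10110001101

10101100100
11011100000
01110101110
11011011011
01111111110
11000000011
01011111010
10110001101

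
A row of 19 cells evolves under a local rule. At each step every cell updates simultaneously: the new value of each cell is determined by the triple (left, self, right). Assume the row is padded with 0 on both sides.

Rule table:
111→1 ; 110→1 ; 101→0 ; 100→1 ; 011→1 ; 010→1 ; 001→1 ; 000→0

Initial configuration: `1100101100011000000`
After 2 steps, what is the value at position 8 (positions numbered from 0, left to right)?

1111101110111100000
1111101110111110000
position 8 holds 1

1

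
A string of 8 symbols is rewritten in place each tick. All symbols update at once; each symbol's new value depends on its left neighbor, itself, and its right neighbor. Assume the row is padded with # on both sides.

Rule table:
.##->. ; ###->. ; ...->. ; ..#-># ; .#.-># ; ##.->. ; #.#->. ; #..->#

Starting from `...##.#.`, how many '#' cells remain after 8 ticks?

#.#...#.
..##.##.
##......
..#....#
####..#.
....###.
#..#....
.####..#
count of #: 5

5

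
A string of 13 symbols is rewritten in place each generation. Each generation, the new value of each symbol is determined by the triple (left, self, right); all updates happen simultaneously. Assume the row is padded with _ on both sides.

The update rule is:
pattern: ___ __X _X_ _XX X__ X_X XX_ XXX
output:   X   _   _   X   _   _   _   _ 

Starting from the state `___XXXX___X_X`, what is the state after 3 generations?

XX_X____X____
X____XX___XXX
__XX_X__X_X__

__XX_X__X_X__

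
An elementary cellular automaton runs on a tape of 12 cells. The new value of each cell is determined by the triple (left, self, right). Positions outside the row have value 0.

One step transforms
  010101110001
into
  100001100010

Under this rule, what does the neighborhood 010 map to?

0

At position 1 the neighborhood is 010; the next row has 0 there.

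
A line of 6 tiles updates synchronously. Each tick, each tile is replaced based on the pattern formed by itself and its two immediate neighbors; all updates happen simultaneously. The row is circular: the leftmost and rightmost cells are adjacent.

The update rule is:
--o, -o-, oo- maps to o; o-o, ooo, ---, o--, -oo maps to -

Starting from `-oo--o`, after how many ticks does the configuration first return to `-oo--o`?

tick 1: --o-oo
tick 2: -oo--o

2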